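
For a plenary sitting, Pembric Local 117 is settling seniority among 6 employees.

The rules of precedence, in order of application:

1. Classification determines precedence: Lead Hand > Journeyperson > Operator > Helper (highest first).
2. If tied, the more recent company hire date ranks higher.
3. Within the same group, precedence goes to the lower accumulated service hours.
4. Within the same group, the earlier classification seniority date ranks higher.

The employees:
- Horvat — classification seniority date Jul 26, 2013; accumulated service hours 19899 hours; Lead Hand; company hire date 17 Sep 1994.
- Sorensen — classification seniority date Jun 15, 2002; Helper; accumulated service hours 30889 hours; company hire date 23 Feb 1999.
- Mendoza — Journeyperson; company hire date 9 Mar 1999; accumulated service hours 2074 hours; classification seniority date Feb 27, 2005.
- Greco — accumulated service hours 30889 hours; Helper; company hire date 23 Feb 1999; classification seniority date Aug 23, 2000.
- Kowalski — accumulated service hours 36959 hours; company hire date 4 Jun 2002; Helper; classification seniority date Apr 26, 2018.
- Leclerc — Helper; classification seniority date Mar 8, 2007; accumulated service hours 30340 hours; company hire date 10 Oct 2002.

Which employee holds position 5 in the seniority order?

By classification: Horvat (Lead Hand); then Mendoza (Journeyperson); then Leclerc, Kowalski, Greco and Sorensen (Helper).
Among Leclerc, Kowalski, Greco and Sorensen, by company hire date (later first): Leclerc (10 Oct 2002) before Kowalski (4 Jun 2002) before Greco and Sorensen (23 Feb 1999).
Greco and Sorensen both have accumulated service hours 30889 hours, so the next rule applies.
Among Greco and Sorensen, by classification seniority date (earlier first): Greco (Aug 23, 2000) before Sorensen (Jun 15, 2002).
Order: Horvat, Mendoza, Leclerc, Kowalski, Greco, Sorensen.

Greco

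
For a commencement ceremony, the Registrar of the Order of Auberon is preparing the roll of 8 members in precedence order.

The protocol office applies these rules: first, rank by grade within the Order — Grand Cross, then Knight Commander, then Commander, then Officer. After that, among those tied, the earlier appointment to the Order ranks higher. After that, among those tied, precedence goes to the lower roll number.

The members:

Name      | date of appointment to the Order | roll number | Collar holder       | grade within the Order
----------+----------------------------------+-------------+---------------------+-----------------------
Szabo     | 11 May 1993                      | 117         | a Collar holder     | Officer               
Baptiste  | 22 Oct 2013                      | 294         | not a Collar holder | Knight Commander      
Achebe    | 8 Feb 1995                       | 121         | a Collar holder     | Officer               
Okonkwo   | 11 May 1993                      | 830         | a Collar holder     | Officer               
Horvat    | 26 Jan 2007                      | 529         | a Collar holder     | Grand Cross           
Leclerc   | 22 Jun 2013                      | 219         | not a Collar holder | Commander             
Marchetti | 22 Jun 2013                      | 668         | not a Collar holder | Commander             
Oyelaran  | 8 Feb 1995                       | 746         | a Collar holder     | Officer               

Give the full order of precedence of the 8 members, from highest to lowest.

By grade within the Order: Horvat (Grand Cross); then Baptiste (Knight Commander); then Leclerc and Marchetti (Commander); then Szabo, Okonkwo, Achebe and Oyelaran (Officer).
Leclerc and Marchetti both have date of appointment to the Order 22 Jun 2013, so the next rule applies.
Among Leclerc and Marchetti, by roll number (lower first): Leclerc (219) before Marchetti (668).
Among Szabo, Okonkwo, Achebe and Oyelaran, by date of appointment to the Order (earlier first): Szabo and Okonkwo (11 May 1993) before Achebe and Oyelaran (8 Feb 1995).
Among Szabo and Okonkwo, by roll number (lower first): Szabo (117) before Okonkwo (830).
Among Achebe and Oyelaran, by roll number (lower first): Achebe (121) before Oyelaran (746).
Full order: Horvat, Baptiste, Leclerc, Marchetti, Szabo, Okonkwo, Achebe, Oyelaran.

Horvat, Baptiste, Leclerc, Marchetti, Szabo, Okonkwo, Achebe, Oyelaran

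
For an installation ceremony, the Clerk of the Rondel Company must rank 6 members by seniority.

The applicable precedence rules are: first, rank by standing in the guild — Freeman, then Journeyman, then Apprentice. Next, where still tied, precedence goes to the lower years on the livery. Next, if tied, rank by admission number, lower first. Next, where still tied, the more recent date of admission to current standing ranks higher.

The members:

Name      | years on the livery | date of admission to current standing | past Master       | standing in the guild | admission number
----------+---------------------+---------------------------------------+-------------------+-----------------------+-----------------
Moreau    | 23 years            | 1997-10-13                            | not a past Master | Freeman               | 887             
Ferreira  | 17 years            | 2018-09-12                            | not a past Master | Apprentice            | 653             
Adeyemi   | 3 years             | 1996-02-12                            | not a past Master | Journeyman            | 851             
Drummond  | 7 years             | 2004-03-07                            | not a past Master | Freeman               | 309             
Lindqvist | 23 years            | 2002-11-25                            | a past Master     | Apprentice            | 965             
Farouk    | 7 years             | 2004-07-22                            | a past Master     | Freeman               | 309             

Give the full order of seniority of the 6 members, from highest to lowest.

By standing in the guild: Farouk, Drummond and Moreau (Freeman); then Adeyemi (Journeyman); then Ferreira and Lindqvist (Apprentice).
Among Farouk, Drummond and Moreau, by years on the livery (lower first): Farouk and Drummond (7 years) before Moreau (23 years).
Farouk and Drummond both have admission number 309, so the next rule applies.
Among Farouk and Drummond, by date of admission to current standing (later first): Farouk (2004-07-22) before Drummond (2004-03-07).
Among Ferreira and Lindqvist, by years on the livery (lower first): Ferreira (17 years) before Lindqvist (23 years).
Full order: Farouk, Drummond, Moreau, Adeyemi, Ferreira, Lindqvist.

Farouk, Drummond, Moreau, Adeyemi, Ferreira, Lindqvist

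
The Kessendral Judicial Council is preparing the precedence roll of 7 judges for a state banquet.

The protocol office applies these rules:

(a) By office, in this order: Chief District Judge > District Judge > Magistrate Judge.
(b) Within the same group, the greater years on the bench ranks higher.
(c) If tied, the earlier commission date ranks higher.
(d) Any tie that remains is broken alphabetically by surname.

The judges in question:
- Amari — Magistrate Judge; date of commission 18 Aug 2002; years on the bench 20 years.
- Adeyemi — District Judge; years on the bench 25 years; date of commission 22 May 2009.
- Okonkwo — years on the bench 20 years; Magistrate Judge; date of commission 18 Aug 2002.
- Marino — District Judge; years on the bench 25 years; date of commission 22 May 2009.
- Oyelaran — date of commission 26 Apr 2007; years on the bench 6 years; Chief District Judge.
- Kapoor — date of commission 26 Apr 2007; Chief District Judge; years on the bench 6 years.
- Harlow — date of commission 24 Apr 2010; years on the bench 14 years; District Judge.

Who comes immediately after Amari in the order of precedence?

Okonkwo

By office: Kapoor and Oyelaran (Chief District Judge); then Adeyemi, Marino and Harlow (District Judge); then Amari and Okonkwo (Magistrate Judge).
Kapoor and Oyelaran both have years on the bench 6 years, so the next rule applies.
Kapoor and Oyelaran both have date of commission 26 Apr 2007, so the next rule applies.
Among Kapoor and Oyelaran, alphabetically by surname: Kapoor before Oyelaran.
Among Adeyemi, Marino and Harlow, by years on the bench (higher first): Adeyemi and Marino (25 years) before Harlow (14 years).
Adeyemi and Marino both have date of commission 22 May 2009, so the next rule applies.
Among Adeyemi and Marino, alphabetically by surname: Adeyemi before Marino.
Amari and Okonkwo both have years on the bench 20 years, so the next rule applies.
Amari and Okonkwo both have date of commission 18 Aug 2002, so the next rule applies.
Among Amari and Okonkwo, alphabetically by surname: Amari before Okonkwo.
Order: Kapoor, Oyelaran, Adeyemi, Marino, Harlow, Amari, Okonkwo.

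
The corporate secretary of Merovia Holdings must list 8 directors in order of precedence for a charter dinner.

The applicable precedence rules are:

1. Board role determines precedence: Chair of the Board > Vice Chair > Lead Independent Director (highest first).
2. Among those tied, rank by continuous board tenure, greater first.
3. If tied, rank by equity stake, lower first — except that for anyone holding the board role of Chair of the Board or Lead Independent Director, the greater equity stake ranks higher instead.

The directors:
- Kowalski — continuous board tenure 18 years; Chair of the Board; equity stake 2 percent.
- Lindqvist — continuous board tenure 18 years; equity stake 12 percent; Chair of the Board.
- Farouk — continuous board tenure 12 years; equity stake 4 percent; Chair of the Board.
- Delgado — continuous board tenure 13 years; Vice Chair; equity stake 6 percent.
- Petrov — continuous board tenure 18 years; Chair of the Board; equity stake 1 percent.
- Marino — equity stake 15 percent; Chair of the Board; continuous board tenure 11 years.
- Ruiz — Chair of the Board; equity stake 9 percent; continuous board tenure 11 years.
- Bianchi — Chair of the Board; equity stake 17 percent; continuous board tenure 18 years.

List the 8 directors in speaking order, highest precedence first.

Bianchi, Lindqvist, Kowalski, Petrov, Farouk, Marino, Ruiz, Delgado

By board role: Bianchi, Lindqvist, Kowalski, Petrov, Farouk, Marino and Ruiz (Chair of the Board); then Delgado (Vice Chair).
Among Bianchi, Lindqvist, Kowalski, Petrov, Farouk, Marino and Ruiz, by continuous board tenure (higher first): Bianchi, Lindqvist, Kowalski and Petrov (18 years) before Farouk (12 years) before Marino and Ruiz (11 years).
Among Bianchi, Lindqvist, Kowalski and Petrov, by equity stake (higher first) (reversed rule for this group): Bianchi (17 percent) before Lindqvist (12 percent) before Kowalski (2 percent) before Petrov (1 percent).
Among Marino and Ruiz, by equity stake (higher first) (reversed rule for this group): Marino (15 percent) before Ruiz (9 percent).
Full order: Bianchi, Lindqvist, Kowalski, Petrov, Farouk, Marino, Ruiz, Delgado.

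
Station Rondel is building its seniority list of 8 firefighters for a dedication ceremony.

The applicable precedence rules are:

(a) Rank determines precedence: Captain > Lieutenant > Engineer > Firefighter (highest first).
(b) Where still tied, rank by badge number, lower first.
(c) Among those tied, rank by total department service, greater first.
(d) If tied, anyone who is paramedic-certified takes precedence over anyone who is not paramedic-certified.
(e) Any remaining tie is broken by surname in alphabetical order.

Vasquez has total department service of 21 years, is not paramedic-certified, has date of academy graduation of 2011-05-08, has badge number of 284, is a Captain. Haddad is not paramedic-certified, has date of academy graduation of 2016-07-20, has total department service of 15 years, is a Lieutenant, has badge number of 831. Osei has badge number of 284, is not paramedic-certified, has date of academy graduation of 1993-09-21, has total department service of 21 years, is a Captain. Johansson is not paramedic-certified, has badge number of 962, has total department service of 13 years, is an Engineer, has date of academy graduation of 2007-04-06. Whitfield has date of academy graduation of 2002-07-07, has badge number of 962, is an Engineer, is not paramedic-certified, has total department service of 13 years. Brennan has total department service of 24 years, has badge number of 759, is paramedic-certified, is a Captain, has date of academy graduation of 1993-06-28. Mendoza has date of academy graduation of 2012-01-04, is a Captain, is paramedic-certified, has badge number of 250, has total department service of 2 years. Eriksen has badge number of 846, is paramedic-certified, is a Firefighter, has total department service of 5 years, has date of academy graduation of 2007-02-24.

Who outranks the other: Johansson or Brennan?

By rank: Mendoza, Osei, Vasquez and Brennan (Captain); then Haddad (Lieutenant); then Johansson and Whitfield (Engineer); then Eriksen (Firefighter).
Among Mendoza, Osei, Vasquez and Brennan, by badge number (lower first): Mendoza (250) before Osei and Vasquez (284) before Brennan (759).
Osei and Vasquez both have total department service 21 years, so the next rule applies.
Osei and Vasquez are each not paramedic-certified, so the next rule applies.
Among Osei and Vasquez, alphabetically by surname: Osei before Vasquez.
Johansson and Whitfield both have badge number 962, so the next rule applies.
Johansson and Whitfield both have total department service 13 years, so the next rule applies.
Johansson and Whitfield are each not paramedic-certified, so the next rule applies.
Among Johansson and Whitfield, alphabetically by surname: Johansson before Whitfield.
So Brennan takes precedence.

Brennan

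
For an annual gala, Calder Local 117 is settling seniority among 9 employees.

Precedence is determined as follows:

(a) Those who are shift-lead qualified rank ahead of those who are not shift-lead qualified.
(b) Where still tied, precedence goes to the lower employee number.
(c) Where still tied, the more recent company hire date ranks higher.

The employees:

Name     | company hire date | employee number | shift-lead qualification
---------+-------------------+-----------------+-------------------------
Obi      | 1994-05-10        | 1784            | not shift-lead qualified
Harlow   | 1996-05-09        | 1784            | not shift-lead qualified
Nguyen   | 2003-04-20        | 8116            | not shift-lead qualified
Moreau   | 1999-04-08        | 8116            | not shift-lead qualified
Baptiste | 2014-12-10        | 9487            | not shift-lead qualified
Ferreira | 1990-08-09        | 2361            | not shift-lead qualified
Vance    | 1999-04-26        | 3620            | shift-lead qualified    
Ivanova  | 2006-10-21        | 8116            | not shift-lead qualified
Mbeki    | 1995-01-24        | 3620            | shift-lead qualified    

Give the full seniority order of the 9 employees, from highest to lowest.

By the first rule: Vance and Mbeki (both shift-lead qualified); then Harlow, Obi, Ferreira, Ivanova, Nguyen, Moreau and Baptiste (each not shift-lead qualified).
Vance and Mbeki both have employee number 3620, so the next rule applies.
Among Vance and Mbeki, by company hire date (later first): Vance (1999-04-26) before Mbeki (1995-01-24).
Among Harlow, Obi, Ferreira, Ivanova, Nguyen, Moreau and Baptiste, by employee number (lower first): Harlow and Obi (1784) before Ferreira (2361) before Ivanova, Nguyen and Moreau (8116) before Baptiste (9487).
Among Harlow and Obi, by company hire date (later first): Harlow (1996-05-09) before Obi (1994-05-10).
Among Ivanova, Nguyen and Moreau, by company hire date (later first): Ivanova (2006-10-21) before Nguyen (2003-04-20) before Moreau (1999-04-08).
Full order: Vance, Mbeki, Harlow, Obi, Ferreira, Ivanova, Nguyen, Moreau, Baptiste.

Vance, Mbeki, Harlow, Obi, Ferreira, Ivanova, Nguyen, Moreau, Baptiste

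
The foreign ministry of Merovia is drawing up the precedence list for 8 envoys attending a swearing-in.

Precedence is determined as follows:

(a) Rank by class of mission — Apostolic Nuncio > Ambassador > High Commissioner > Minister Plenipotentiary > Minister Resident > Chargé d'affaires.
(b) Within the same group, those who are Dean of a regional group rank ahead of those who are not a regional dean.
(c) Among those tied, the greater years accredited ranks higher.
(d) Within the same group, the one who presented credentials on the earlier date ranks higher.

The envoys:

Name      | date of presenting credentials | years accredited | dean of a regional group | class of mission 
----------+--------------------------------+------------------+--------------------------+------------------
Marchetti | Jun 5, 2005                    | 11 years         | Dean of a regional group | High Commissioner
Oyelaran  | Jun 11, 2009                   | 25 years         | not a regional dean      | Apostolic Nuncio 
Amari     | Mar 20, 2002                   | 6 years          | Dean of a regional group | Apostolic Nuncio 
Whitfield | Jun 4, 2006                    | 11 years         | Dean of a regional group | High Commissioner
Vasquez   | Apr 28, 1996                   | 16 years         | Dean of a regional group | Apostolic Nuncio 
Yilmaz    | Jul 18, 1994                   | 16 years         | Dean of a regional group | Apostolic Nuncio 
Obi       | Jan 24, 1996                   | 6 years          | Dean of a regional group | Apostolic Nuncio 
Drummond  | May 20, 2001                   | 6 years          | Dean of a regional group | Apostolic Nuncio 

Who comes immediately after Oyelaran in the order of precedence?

By class of mission: Yilmaz, Vasquez, Obi, Drummond, Amari and Oyelaran (Apostolic Nuncio); then Marchetti and Whitfield (High Commissioner).
Among Yilmaz, Vasquez, Obi, Drummond, Amari and Oyelaran, Dean of a regional group before not a regional dean: Yilmaz, Vasquez, Obi, Drummond and Amari (Dean of a regional group) before Oyelaran (not a regional dean).
Among Yilmaz, Vasquez, Obi, Drummond and Amari, by years accredited (higher first): Yilmaz and Vasquez (16 years) before Obi, Drummond and Amari (6 years).
Among Yilmaz and Vasquez, by date of presenting credentials (earlier first): Yilmaz (Jul 18, 1994) before Vasquez (Apr 28, 1996).
Among Obi, Drummond and Amari, by date of presenting credentials (earlier first): Obi (Jan 24, 1996) before Drummond (May 20, 2001) before Amari (Mar 20, 2002).
Marchetti and Whitfield are each Dean of a regional group, so the next rule applies.
Marchetti and Whitfield both have years accredited 11 years, so the next rule applies.
Among Marchetti and Whitfield, by date of presenting credentials (earlier first): Marchetti (Jun 5, 2005) before Whitfield (Jun 4, 2006).
Order: Yilmaz, Vasquez, Obi, Drummond, Amari, Oyelaran, Marchetti, Whitfield.

Marchetti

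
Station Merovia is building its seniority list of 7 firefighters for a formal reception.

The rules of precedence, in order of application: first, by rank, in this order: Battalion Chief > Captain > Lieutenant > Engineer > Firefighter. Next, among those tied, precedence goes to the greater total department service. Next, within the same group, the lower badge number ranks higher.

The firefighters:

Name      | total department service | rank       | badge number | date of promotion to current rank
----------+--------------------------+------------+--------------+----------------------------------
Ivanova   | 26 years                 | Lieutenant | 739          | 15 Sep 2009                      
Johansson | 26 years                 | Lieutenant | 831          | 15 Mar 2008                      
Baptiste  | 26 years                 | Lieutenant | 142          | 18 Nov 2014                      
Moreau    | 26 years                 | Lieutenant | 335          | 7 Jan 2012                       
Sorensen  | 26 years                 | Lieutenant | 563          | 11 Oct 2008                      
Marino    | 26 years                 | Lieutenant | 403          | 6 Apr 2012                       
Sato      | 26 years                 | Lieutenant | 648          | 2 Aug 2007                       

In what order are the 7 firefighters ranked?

By rank: Baptiste, Moreau, Marino, Sorensen, Sato, Ivanova and Johansson (Lieutenant).
Baptiste, Moreau, Marino, Sorensen, Sato, Ivanova and Johansson all have total department service 26 years, so the next rule applies.
Among Baptiste, Moreau, Marino, Sorensen, Sato, Ivanova and Johansson, by badge number (lower first): Baptiste (142) before Moreau (335) before Marino (403) before Sorensen (563) before Sato (648) before Ivanova (739) before Johansson (831).
Full order: Baptiste, Moreau, Marino, Sorensen, Sato, Ivanova, Johansson.

Baptiste, Moreau, Marino, Sorensen, Sato, Ivanova, Johansson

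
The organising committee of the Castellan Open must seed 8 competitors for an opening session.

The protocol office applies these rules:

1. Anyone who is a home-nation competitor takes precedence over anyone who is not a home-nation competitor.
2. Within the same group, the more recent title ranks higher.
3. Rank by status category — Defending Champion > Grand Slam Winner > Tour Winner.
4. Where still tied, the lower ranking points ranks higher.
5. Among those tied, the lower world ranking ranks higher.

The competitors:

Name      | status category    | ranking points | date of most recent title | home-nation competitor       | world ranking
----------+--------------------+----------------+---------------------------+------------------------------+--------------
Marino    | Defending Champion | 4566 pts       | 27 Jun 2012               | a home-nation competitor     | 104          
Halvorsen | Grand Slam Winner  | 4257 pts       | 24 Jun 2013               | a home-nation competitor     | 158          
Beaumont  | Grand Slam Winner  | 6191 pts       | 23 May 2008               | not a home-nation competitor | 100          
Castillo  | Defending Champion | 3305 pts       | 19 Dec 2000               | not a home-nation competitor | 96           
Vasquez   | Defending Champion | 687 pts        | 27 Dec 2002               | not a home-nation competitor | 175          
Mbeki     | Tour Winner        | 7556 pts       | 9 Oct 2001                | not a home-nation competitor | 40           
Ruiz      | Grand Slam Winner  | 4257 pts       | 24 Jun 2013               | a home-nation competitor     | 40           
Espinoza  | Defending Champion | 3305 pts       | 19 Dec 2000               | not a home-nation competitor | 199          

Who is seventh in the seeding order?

By the first rule: Ruiz, Halvorsen and Marino (each a home-nation competitor); then Beaumont, Vasquez, Mbeki, Castillo and Espinoza (each not a home-nation competitor).
Among Ruiz, Halvorsen and Marino, by date of most recent title (later first): Ruiz and Halvorsen (24 Jun 2013) before Marino (27 Jun 2012).
Ruiz and Halvorsen are each Grand Slam Winner, so the next rule applies.
Ruiz and Halvorsen both have ranking points 4257 pts, so the next rule applies.
Among Ruiz and Halvorsen, by world ranking (lower first): Ruiz (40) before Halvorsen (158).
Among Beaumont, Vasquez, Mbeki, Castillo and Espinoza, by date of most recent title (later first): Beaumont (23 May 2008) before Vasquez (27 Dec 2002) before Mbeki (9 Oct 2001) before Castillo and Espinoza (19 Dec 2000).
Castillo and Espinoza are each Defending Champion, so the next rule applies.
Castillo and Espinoza both have ranking points 3305 pts, so the next rule applies.
Among Castillo and Espinoza, by world ranking (lower first): Castillo (96) before Espinoza (199).
Order: Ruiz, Halvorsen, Marino, Beaumont, Vasquez, Mbeki, Castillo, Espinoza.

Castillo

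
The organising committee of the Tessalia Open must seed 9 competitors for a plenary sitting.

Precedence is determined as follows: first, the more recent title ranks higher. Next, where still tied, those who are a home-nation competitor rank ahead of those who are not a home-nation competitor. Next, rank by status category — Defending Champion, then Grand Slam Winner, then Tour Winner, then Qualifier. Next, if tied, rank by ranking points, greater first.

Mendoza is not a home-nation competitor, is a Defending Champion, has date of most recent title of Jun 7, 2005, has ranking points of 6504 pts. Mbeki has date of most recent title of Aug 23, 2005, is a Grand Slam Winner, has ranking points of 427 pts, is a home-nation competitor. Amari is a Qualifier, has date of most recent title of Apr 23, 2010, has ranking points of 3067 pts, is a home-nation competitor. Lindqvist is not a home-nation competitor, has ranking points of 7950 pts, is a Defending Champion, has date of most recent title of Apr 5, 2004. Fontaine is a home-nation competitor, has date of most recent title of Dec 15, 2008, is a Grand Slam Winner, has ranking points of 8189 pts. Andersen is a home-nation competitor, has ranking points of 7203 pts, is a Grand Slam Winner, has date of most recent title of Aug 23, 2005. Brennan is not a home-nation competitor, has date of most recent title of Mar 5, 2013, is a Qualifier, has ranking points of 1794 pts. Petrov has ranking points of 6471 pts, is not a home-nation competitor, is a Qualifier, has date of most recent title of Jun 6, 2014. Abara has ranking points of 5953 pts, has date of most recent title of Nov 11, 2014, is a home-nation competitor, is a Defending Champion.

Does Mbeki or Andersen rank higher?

Andersen

By date of most recent title (later first): Abara (Nov 11, 2014); then Petrov (Jun 6, 2014); then Brennan (Mar 5, 2013); then Amari (Apr 23, 2010); then Fontaine (Dec 15, 2008); then Andersen and Mbeki (both Aug 23, 2005); then Mendoza (Jun 7, 2005); then Lindqvist (Apr 5, 2004).
Andersen and Mbeki are each a home-nation competitor, so the next rule applies.
Andersen and Mbeki are each Grand Slam Winner, so the next rule applies.
Among Andersen and Mbeki, by ranking points (higher first): Andersen (7203 pts) before Mbeki (427 pts).
So Andersen takes precedence.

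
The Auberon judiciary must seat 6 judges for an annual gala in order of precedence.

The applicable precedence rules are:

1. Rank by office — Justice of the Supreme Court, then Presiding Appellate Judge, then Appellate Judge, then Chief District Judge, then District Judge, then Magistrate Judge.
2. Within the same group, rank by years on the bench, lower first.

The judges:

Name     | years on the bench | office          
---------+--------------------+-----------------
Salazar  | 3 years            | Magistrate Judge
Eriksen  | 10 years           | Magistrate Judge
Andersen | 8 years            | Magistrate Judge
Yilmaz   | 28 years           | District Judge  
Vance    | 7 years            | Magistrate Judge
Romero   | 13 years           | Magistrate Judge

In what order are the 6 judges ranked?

By office: Yilmaz (District Judge); then Salazar, Vance, Andersen, Eriksen and Romero (Magistrate Judge).
Among Salazar, Vance, Andersen, Eriksen and Romero, by years on the bench (lower first): Salazar (3 years) before Vance (7 years) before Andersen (8 years) before Eriksen (10 years) before Romero (13 years).
Full order: Yilmaz, Salazar, Vance, Andersen, Eriksen, Romero.

Yilmaz, Salazar, Vance, Andersen, Eriksen, Romero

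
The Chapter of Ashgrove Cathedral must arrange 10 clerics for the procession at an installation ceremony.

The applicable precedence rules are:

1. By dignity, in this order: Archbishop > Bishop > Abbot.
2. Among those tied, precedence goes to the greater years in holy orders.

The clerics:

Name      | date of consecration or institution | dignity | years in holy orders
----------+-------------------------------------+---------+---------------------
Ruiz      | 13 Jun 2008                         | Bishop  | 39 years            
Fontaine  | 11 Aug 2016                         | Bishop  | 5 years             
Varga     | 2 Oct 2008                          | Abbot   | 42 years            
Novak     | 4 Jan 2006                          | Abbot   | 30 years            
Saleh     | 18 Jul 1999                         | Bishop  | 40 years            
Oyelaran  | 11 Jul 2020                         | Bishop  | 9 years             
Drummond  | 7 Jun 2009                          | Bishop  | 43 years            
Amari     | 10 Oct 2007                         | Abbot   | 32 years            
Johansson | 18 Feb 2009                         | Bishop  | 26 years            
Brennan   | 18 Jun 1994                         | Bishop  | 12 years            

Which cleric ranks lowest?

Novak

By dignity: Drummond, Saleh, Ruiz, Johansson, Brennan, Oyelaran and Fontaine (Bishop); then Varga, Amari and Novak (Abbot).
Among Drummond, Saleh, Ruiz, Johansson, Brennan, Oyelaran and Fontaine, by years in holy orders (higher first): Drummond (43 years) before Saleh (40 years) before Ruiz (39 years) before Johansson (26 years) before Brennan (12 years) before Oyelaran (9 years) before Fontaine (5 years).
Among Varga, Amari and Novak, by years in holy orders (higher first): Varga (42 years) before Amari (32 years) before Novak (30 years).
Order: Drummond, Saleh, Ruiz, Johansson, Brennan, Oyelaran, Fontaine, Varga, Amari, Novak.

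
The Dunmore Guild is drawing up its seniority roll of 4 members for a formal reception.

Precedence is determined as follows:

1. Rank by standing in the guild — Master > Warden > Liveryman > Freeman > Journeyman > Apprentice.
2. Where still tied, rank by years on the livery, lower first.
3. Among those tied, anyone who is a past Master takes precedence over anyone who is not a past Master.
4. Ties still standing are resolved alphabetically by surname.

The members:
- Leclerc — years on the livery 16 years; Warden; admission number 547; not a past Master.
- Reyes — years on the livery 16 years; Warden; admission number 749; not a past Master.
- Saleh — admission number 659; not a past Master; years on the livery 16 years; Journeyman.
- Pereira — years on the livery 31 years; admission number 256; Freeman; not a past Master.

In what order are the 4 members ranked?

Leclerc, Reyes, Pereira, Saleh

By standing in the guild: Leclerc and Reyes (Warden); then Pereira (Freeman); then Saleh (Journeyman).
Leclerc and Reyes both have years on the livery 16 years, so the next rule applies.
Leclerc and Reyes are each not a past Master, so the next rule applies.
Among Leclerc and Reyes, alphabetically by surname: Leclerc before Reyes.
Full order: Leclerc, Reyes, Pereira, Saleh.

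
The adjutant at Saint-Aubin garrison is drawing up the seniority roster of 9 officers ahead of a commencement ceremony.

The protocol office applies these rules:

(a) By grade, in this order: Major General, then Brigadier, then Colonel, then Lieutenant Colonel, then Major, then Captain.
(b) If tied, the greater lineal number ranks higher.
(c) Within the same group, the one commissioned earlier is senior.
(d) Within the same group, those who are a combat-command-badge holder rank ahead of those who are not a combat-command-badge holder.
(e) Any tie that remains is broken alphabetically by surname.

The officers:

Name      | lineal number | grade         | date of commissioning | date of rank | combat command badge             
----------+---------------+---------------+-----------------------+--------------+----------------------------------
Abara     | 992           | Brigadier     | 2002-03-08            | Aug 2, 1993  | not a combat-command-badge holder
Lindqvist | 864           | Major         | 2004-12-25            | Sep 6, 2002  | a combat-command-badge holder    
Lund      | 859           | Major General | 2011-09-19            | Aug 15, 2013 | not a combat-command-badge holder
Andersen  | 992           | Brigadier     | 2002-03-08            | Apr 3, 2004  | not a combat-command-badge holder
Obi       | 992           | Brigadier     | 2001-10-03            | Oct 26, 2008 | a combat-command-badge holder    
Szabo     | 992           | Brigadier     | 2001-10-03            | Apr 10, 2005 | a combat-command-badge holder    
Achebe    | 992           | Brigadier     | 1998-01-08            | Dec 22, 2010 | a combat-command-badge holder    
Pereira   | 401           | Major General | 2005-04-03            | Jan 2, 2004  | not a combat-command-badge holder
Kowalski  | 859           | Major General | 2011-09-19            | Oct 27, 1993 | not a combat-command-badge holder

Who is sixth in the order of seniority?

Szabo

By grade: Kowalski, Lund and Pereira (Major General); then Achebe, Obi, Szabo, Abara and Andersen (Brigadier); then Lindqvist (Major).
Among Kowalski, Lund and Pereira, by lineal number (higher first): Kowalski and Lund (859) before Pereira (401).
Kowalski and Lund both have date of commissioning 2011-09-19, so the next rule applies.
Kowalski and Lund are each not a combat-command-badge holder, so the next rule applies.
Among Kowalski and Lund, alphabetically by surname: Kowalski before Lund.
Achebe, Obi, Szabo, Abara and Andersen all have lineal number 992, so the next rule applies.
Among Achebe, Obi, Szabo, Abara and Andersen, by date of commissioning (earlier first): Achebe (1998-01-08) before Obi and Szabo (2001-10-03) before Abara and Andersen (2002-03-08).
Obi and Szabo are each a combat-command-badge holder, so the next rule applies.
Among Obi and Szabo, alphabetically by surname: Obi before Szabo.
Abara and Andersen are each not a combat-command-badge holder, so the next rule applies.
Among Abara and Andersen, alphabetically by surname: Abara before Andersen.
Order: Kowalski, Lund, Pereira, Achebe, Obi, Szabo, Abara, Andersen, Lindqvist.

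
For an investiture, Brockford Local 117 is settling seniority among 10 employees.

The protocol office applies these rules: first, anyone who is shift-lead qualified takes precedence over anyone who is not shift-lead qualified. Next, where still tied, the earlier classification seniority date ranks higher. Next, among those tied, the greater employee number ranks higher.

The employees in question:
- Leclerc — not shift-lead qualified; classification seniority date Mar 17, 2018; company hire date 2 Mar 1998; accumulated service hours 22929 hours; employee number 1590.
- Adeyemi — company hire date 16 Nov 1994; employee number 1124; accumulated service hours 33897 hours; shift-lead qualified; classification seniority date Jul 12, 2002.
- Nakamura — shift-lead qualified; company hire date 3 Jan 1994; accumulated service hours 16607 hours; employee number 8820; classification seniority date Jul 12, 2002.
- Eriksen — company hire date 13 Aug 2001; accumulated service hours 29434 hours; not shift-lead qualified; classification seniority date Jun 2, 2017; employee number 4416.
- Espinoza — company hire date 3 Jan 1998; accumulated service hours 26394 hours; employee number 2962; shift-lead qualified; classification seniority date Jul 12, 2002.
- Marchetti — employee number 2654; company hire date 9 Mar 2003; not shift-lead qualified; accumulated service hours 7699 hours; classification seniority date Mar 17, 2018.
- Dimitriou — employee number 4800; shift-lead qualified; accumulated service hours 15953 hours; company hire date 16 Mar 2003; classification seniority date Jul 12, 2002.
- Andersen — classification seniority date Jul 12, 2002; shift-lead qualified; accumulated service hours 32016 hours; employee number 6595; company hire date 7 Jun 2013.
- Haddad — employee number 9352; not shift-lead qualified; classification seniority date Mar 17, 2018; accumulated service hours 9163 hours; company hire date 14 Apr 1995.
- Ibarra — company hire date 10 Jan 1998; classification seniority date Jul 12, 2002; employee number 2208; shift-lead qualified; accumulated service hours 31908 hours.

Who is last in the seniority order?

Leclerc

By the first rule: Nakamura, Andersen, Dimitriou, Espinoza, Ibarra and Adeyemi (each shift-lead qualified); then Eriksen, Haddad, Marchetti and Leclerc (each not shift-lead qualified).
Nakamura, Andersen, Dimitriou, Espinoza, Ibarra and Adeyemi all have classification seniority date Jul 12, 2002, so the next rule applies.
Among Nakamura, Andersen, Dimitriou, Espinoza, Ibarra and Adeyemi, by employee number (higher first): Nakamura (8820) before Andersen (6595) before Dimitriou (4800) before Espinoza (2962) before Ibarra (2208) before Adeyemi (1124).
Among Eriksen, Haddad, Marchetti and Leclerc, by classification seniority date (earlier first): Eriksen (Jun 2, 2017) before Haddad, Marchetti and Leclerc (Mar 17, 2018).
Among Haddad, Marchetti and Leclerc, by employee number (higher first): Haddad (9352) before Marchetti (2654) before Leclerc (1590).
Order: Nakamura, Andersen, Dimitriou, Espinoza, Ibarra, Adeyemi, Eriksen, Haddad, Marchetti, Leclerc.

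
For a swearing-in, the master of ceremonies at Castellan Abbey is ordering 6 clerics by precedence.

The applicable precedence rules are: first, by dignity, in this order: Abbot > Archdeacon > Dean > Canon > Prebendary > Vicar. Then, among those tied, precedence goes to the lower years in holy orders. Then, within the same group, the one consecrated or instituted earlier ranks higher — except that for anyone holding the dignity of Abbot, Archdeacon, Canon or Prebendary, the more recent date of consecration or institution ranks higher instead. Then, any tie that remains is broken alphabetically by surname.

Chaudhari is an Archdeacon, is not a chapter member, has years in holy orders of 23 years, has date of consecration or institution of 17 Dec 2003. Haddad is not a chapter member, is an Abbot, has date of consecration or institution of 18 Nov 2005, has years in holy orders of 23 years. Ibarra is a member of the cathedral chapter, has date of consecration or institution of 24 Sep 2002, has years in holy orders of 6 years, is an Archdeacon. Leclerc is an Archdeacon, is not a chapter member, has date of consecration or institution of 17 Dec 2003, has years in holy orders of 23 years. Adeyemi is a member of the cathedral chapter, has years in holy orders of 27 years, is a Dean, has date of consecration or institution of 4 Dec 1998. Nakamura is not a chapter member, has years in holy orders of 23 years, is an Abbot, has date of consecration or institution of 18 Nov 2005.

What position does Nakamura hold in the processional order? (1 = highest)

By dignity: Haddad and Nakamura (Abbot); then Ibarra, Chaudhari and Leclerc (Archdeacon); then Adeyemi (Dean).
Haddad and Nakamura both have years in holy orders 23 years, so the next rule applies.
Haddad and Nakamura both have date of consecration or institution 18 Nov 2005, so the next rule applies.
Among Haddad and Nakamura, alphabetically by surname: Haddad before Nakamura.
Among Ibarra, Chaudhari and Leclerc, by years in holy orders (lower first): Ibarra (6 years) before Chaudhari and Leclerc (23 years).
Chaudhari and Leclerc both have date of consecration or institution 17 Dec 2003, so the next rule applies.
Among Chaudhari and Leclerc, alphabetically by surname: Chaudhari before Leclerc.
Order: Haddad, Nakamura, Ibarra, Chaudhari, Leclerc, Adeyemi. So position 2.

2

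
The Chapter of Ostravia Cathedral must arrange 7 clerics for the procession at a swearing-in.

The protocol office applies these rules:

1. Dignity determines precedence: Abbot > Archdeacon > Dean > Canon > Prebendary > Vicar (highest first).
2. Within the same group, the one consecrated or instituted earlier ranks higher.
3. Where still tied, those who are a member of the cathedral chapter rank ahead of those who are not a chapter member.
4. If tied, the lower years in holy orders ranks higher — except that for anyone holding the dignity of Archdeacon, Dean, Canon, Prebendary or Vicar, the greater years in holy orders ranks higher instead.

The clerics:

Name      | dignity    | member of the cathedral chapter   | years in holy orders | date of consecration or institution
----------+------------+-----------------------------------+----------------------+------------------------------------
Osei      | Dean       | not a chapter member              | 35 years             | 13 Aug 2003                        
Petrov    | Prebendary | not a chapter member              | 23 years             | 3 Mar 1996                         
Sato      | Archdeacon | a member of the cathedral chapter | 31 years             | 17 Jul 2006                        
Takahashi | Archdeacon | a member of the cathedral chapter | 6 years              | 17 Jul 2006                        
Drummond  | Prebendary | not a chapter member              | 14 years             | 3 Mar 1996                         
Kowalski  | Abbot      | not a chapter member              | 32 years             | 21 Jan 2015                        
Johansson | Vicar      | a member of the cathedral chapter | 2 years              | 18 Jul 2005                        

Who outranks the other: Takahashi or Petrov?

By dignity: Kowalski (Abbot); then Sato and Takahashi (Archdeacon); then Osei (Dean); then Petrov and Drummond (Prebendary); then Johansson (Vicar).
Sato and Takahashi both have date of consecration or institution 17 Jul 2006, so the next rule applies.
Sato and Takahashi are each a member of the cathedral chapter, so the next rule applies.
Among Sato and Takahashi, by years in holy orders (higher first) (reversed rule for this group): Sato (31 years) before Takahashi (6 years).
Petrov and Drummond both have date of consecration or institution 3 Mar 1996, so the next rule applies.
Petrov and Drummond are each not a chapter member, so the next rule applies.
Among Petrov and Drummond, by years in holy orders (higher first) (reversed rule for this group): Petrov (23 years) before Drummond (14 years).
So Takahashi takes precedence.

Takahashi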